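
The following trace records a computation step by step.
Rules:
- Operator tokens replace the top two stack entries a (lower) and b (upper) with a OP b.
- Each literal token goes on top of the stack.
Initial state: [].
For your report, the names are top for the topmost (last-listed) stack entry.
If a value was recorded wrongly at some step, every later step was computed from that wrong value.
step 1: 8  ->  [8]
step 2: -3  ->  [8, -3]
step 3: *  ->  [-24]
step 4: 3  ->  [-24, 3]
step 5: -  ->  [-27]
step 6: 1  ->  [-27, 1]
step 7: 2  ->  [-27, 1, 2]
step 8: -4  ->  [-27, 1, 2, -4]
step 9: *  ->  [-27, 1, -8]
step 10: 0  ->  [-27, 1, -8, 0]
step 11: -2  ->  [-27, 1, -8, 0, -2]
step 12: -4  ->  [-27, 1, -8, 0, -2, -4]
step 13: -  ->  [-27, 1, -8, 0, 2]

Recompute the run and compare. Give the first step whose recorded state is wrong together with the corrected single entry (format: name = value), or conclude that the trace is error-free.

1. push 8: top = 8 (exactly as logged)
2. push -3: top = -3 (no discrepancy)
3. 8 * -3 = -24 (same as recorded)
4. push 3: top = 3 (agrees with the trace)
5. -24 - 3 = -27 (in agreement)
6. push 1: top = 1 (exactly as logged)
7. push 2: top = 2 (confirmed correct)
8. push -4: top = -4 (verified)
9. 2 * -4 = -8 (verified)
10. push 0: top = 0 (in agreement)
11. push -2: top = -2 (exactly as logged)
12. push -4: top = -4 (consistent with the trace)
13. -2 - -4 = 2 (no discrepancy)
Every step is consistent.

no error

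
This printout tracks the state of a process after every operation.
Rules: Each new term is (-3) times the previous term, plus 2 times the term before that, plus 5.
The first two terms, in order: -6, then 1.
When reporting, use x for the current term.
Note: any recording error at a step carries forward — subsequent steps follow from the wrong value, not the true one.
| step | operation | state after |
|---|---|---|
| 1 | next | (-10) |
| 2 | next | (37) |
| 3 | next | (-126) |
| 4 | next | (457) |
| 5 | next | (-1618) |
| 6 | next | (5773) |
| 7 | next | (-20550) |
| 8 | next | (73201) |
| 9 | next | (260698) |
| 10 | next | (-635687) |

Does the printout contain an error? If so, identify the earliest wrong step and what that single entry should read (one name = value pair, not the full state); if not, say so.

step 9, x = -260698

1. x = -3*(1) + (2)*(-6) + (5) = -10 (consistent with the printout)
2. x = -3*(-10) + (2)*(1) + (5) = 37 (verified)
3. x = -3*(37) + (2)*(-10) + (5) = -126 (no discrepancy)
4. x = -3*(-126) + (2)*(37) + (5) = 457 (checks out)
5. x = -3*(457) + (2)*(-126) + (5) = -1618 (same as recorded)
6. x = -3*(-1618) + (2)*(457) + (5) = 5773 (exactly as logged)
7. x = -3*(5773) + (2)*(-1618) + (5) = -20550 (in agreement)
8. x = -3*(-20550) + (2)*(5773) + (5) = 73201 (same as recorded)
9. x = -3*(73201) + (2)*(-20550) + (5) = -260698 (the recorded entry deviates here)
Conclusion: step 9 carries the first error; the entry should be x = -260698.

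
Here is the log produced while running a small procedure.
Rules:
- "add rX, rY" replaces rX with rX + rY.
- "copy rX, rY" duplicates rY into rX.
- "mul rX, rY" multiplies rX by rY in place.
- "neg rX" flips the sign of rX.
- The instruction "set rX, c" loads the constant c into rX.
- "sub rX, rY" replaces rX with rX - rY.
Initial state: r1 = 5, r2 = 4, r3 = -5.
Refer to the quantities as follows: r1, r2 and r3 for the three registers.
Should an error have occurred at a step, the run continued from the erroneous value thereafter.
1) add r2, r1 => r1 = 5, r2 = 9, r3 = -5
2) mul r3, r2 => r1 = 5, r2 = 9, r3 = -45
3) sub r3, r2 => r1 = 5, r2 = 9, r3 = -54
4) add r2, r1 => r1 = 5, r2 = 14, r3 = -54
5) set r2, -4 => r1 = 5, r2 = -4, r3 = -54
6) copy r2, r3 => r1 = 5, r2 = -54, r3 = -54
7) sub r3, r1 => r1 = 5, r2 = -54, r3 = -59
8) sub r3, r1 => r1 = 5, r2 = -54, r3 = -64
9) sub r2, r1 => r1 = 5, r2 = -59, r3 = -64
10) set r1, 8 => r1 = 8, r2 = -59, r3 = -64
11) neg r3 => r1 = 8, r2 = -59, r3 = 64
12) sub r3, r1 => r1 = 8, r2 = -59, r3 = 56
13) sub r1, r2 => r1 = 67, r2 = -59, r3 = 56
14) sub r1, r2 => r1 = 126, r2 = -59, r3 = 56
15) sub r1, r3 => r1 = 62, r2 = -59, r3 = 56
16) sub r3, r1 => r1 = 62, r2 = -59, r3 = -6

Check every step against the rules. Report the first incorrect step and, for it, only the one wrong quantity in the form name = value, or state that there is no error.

step 15, r1 = 70

step 1: r2 = 4 + 5 = 9 -> same as recorded
step 2: r3 = -5 * 9 = -45 -> in agreement
step 3: r3 = -45 - 9 = -54 -> exactly as logged
step 4: r2 = 9 + 5 = 14 -> verified
step 5: r2 = -4 -> verified
step 6: r2 = -54 -> matches
step 7: r3 = -54 - 5 = -59 -> checks out
step 8: r3 = -59 - 5 = -64 -> exactly as logged
step 9: r2 = -54 - 5 = -59 -> in agreement
step 10: r1 = 8 -> exactly as logged
step 11: r3 = -(-64) = 64 -> no discrepancy
step 12: r3 = 64 - 8 = 56 -> verified
step 13: r1 = 8 - -59 = 67 -> confirmed correct
step 14: r1 = 67 - -59 = 126 -> confirmed correct
step 15: r1 = 126 - 56 = 70 -> the entry is off here
First deviation found at step 15; the corrected entry is r1 = 70.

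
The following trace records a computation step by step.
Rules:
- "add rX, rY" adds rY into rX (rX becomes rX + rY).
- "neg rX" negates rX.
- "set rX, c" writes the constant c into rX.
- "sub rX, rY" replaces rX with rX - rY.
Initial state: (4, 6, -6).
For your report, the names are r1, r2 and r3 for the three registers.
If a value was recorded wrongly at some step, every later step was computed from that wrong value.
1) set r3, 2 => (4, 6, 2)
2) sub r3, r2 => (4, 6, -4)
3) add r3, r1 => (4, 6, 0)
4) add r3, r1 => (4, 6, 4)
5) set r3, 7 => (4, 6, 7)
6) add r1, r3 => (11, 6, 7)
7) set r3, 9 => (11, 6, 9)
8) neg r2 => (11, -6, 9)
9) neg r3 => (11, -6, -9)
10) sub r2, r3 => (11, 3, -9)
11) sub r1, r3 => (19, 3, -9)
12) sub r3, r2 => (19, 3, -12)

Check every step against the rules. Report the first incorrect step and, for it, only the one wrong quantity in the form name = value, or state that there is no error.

step 1: r3 = 2 -> checks out
step 2: r3 = 2 - 6 = -4 -> checks out
step 3: r3 = -4 + 4 = 0 -> agrees with the trace
step 4: r3 = 0 + 4 = 4 -> verified
step 5: r3 = 7 -> agrees with the trace
step 6: r1 = 4 + 7 = 11 -> same as recorded
step 7: r3 = 9 -> same as recorded
step 8: r2 = -(6) = -6 -> agrees with the trace
step 9: r3 = -(9) = -9 -> confirmed correct
step 10: r2 = -6 - -9 = 3 -> no discrepancy
step 11: r1 = 11 - -9 = 20 -> a discrepancy with the trace
Step 11 is the first one off; corrected, r1 = 20.

step 11, r1 = 20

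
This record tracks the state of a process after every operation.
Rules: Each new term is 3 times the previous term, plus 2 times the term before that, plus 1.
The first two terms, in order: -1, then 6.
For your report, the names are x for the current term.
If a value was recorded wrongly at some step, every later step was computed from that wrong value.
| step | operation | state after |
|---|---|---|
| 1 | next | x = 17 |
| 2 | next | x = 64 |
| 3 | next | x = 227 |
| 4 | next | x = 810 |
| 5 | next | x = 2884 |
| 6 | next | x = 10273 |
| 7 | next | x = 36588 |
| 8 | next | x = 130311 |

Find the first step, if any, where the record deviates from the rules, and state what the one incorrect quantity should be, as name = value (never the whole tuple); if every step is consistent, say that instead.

Recomputing the run from the initial state:
step 1: x = 17
step 2: x = 64
step 3: x = 227
step 4: x = 810
step 5: x = 2885
step 6: x = 10276
step 7: x = 36599
step 8: x = 130350
The first disagreement with the record is at step 5, where the value should be x = 2885.

step 5, x = 2885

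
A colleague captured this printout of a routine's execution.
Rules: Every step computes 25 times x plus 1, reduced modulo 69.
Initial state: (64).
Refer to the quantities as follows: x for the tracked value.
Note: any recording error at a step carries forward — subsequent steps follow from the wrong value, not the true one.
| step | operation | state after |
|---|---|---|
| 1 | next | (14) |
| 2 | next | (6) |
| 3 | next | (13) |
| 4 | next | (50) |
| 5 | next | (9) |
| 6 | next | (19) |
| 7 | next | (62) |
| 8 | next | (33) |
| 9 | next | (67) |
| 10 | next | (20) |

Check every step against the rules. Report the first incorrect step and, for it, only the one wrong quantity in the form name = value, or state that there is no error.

no error

Step 1: x = (25*64 + 1) mod 69 = 14 — in agreement.
Step 2: x = (25*14 + 1) mod 69 = 6 — checks out.
Step 3: x = (25*6 + 1) mod 69 = 13 — checks out.
Step 4: x = (25*13 + 1) mod 69 = 50 — agrees with the printout.
Step 5: x = (25*50 + 1) mod 69 = 9 — in agreement.
Step 6: x = (25*9 + 1) mod 69 = 19 — in agreement.
Step 7: x = (25*19 + 1) mod 69 = 62 — consistent with the printout.
Step 8: x = (25*62 + 1) mod 69 = 33 — same as recorded.
Step 9: x = (25*33 + 1) mod 69 = 67 — agrees with the printout.
Step 10: x = (25*67 + 1) mod 69 = 20 — consistent with the printout.
Every step is consistent.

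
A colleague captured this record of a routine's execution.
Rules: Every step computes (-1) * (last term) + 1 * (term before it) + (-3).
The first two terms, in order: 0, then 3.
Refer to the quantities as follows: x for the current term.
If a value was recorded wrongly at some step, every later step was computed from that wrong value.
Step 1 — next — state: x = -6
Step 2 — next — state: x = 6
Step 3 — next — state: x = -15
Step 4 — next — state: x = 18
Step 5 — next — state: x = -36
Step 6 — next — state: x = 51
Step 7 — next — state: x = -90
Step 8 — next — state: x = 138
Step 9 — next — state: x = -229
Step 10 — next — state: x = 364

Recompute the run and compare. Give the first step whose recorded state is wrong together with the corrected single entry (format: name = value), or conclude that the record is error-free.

1. x = -1*(3) + (1)*(0) + (-3) = -6 (same as recorded)
2. x = -1*(-6) + (1)*(3) + (-3) = 6 (in agreement)
3. x = -1*(6) + (1)*(-6) + (-3) = -15 (in agreement)
4. x = -1*(-15) + (1)*(6) + (-3) = 18 (matches)
5. x = -1*(18) + (1)*(-15) + (-3) = -36 (checks out)
6. x = -1*(-36) + (1)*(18) + (-3) = 51 (same as recorded)
7. x = -1*(51) + (1)*(-36) + (-3) = -90 (exactly as logged)
8. x = -1*(-90) + (1)*(51) + (-3) = 138 (same as recorded)
9. x = -1*(138) + (1)*(-90) + (-3) = -231 (first mismatch against the record)
Conclusion: step 9 carries the first error; the entry should be x = -231.

step 9, x = -231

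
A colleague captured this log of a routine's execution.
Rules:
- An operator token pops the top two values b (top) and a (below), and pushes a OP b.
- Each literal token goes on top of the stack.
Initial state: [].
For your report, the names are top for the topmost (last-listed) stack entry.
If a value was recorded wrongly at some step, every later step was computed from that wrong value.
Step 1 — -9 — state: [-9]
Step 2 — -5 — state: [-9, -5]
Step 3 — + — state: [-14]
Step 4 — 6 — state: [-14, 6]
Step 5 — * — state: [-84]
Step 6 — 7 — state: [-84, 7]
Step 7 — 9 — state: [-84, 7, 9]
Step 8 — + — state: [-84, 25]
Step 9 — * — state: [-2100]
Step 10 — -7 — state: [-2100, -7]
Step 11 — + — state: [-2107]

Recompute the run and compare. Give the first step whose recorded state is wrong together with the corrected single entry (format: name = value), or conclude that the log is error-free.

Recomputing the run from the initial state:
step 1: [-9]
step 2: [-9, -5]
step 3: [-14]
step 4: [-14, 6]
step 5: [-84]
step 6: [-84, 7]
step 7: [-84, 7, 9]
step 8: [-84, 16]
step 9: [-1344]
step 10: [-1344, -7]
step 11: [-1351]
The first disagreement with the log is at step 8, where the value should be top = 16.

step 8, top = 16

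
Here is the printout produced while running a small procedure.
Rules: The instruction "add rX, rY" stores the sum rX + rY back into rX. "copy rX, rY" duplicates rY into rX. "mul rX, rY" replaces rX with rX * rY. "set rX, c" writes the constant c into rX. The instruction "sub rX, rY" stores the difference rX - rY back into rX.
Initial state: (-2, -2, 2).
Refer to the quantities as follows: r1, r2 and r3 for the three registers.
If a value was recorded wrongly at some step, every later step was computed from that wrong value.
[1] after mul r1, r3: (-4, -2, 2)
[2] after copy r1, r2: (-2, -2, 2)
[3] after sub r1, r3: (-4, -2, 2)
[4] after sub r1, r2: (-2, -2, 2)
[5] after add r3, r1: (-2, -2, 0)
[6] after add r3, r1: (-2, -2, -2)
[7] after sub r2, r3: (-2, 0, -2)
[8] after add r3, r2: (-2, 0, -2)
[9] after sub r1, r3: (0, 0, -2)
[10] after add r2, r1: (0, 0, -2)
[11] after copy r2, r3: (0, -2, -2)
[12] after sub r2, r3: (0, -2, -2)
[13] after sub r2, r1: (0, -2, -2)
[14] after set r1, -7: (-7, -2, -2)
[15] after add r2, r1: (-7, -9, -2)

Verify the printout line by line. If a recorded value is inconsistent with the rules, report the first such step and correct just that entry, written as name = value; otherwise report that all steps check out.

1. r1 = -2 * 2 = -4 (consistent with the printout)
2. r1 = -2 (consistent with the printout)
3. r1 = -2 - 2 = -4 (verified)
4. r1 = -4 - -2 = -2 (exactly as logged)
5. r3 = 2 + -2 = 0 (matches)
6. r3 = 0 + -2 = -2 (same as recorded)
7. r2 = -2 - -2 = 0 (no discrepancy)
8. r3 = -2 + 0 = -2 (consistent with the printout)
9. r1 = -2 - -2 = 0 (agrees with the printout)
10. r2 = 0 + 0 = 0 (matches)
11. r2 = -2 (matches)
12. r2 = -2 - -2 = 0 (the recorded entry deviates here)
That makes step 12 the first incorrect line — r2 = 0 is what it should show.

step 12, r2 = 0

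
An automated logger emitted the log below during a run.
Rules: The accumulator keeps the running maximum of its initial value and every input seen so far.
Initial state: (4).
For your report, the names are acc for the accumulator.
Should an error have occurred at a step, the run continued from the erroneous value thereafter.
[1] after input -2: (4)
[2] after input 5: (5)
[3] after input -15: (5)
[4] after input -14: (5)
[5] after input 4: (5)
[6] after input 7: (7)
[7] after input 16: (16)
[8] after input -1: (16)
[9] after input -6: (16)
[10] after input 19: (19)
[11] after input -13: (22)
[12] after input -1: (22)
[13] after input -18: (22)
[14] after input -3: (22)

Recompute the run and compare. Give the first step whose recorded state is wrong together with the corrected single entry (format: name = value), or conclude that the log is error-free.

step 11, acc = 19

Step 1: acc = max(4, -2) = 4 — same as recorded.
Step 2: acc = max(4, 5) = 5 — in agreement.
Step 3: acc = max(5, -15) = 5 — checks out.
Step 4: acc = max(5, -14) = 5 — exactly as logged.
Step 5: acc = max(5, 4) = 5 — checks out.
Step 6: acc = max(5, 7) = 7 — matches.
Step 7: acc = max(7, 16) = 16 — consistent with the log.
Step 8: acc = max(16, -1) = 16 — in agreement.
Step 9: acc = max(16, -6) = 16 — matches.
Step 10: acc = max(16, 19) = 19 — consistent with the log.
Step 11: acc = max(19, -13) = 19 — the recorded entry deviates here.
Step 11 is the first one off; corrected, acc = 19.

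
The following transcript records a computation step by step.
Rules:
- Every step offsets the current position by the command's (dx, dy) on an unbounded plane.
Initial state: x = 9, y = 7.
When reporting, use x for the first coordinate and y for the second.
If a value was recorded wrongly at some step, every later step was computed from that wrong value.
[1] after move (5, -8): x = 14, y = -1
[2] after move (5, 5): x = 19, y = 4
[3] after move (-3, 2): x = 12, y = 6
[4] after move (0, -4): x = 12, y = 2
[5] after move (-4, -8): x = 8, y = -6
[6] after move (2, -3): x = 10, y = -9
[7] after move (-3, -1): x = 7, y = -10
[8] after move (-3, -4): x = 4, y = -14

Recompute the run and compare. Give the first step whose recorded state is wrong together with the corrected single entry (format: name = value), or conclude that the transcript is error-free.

1. x = 9 + (5) = 14, y = 7 + (-8) = -1 (in agreement)
2. x = 14 + (5) = 19, y = -1 + (5) = 4 (consistent with the transcript)
3. x = 19 + (-3) = 16, y = 4 + (2) = 6 (first mismatch against the transcript)
Step 3 is the first one off; corrected, x = 16.

step 3, x = 16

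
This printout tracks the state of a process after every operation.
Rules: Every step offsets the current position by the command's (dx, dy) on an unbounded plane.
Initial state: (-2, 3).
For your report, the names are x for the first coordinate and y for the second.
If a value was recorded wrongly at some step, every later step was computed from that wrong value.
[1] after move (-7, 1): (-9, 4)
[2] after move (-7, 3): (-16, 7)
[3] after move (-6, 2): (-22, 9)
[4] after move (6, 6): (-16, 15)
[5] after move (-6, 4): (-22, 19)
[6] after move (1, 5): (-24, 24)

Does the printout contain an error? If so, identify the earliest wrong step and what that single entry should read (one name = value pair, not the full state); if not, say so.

Recomputing the run from the initial state:
step 1: x = -9, y = 4
step 2: x = -16, y = 7
step 3: x = -22, y = 9
step 4: x = -16, y = 15
step 5: x = -22, y = 19
step 6: x = -21, y = 24
The first disagreement with the printout is at step 6, where the value should be x = -21.

step 6, x = -21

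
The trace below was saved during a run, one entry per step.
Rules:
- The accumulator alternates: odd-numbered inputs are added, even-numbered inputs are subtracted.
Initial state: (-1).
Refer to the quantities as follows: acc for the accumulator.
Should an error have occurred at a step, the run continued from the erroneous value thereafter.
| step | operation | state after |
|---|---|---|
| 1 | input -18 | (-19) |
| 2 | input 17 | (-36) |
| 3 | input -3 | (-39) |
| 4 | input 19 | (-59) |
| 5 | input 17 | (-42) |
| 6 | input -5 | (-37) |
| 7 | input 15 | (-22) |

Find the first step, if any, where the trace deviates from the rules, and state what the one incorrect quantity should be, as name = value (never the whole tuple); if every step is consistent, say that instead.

step 4, acc = -58

step 1: acc = -1 + -18 = -19 -> consistent with the trace
step 2: acc = -19 - 17 = -36 -> checks out
step 3: acc = -36 + -3 = -39 -> checks out
step 4: acc = -39 - 19 = -58 -> the recorded entry deviates here
Conclusion: step 4 carries the first error; the entry should be acc = -58.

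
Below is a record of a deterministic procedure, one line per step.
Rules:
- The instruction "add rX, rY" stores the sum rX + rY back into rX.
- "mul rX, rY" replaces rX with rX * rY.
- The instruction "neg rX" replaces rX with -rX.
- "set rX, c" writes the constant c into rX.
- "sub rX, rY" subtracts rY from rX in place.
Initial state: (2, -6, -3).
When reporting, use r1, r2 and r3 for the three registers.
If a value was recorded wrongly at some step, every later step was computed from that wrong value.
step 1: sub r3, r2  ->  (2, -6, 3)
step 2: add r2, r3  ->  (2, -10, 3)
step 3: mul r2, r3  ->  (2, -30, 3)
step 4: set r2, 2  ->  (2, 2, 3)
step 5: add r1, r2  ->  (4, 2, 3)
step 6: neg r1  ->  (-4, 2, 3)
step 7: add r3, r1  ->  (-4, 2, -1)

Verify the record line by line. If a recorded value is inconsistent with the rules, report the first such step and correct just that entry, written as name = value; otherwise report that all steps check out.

step 2, r2 = -3

1. r3 = -3 - -6 = 3 (checks out)
2. r2 = -6 + 3 = -3 (the record has a different value)
Conclusion: step 2 carries the first error; the entry should be r2 = -3.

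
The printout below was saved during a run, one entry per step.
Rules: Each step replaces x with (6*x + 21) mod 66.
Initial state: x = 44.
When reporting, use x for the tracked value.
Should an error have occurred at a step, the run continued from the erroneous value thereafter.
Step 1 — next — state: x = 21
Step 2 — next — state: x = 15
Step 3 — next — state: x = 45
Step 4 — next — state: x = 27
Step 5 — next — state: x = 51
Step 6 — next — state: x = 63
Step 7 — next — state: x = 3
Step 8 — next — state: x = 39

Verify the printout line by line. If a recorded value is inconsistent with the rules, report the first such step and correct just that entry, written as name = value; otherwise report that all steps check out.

no error

step 1: x = (6*44 + 21) mod 66 = 21 -> no discrepancy
step 2: x = (6*21 + 21) mod 66 = 15 -> exactly as logged
step 3: x = (6*15 + 21) mod 66 = 45 -> same as recorded
step 4: x = (6*45 + 21) mod 66 = 27 -> verified
step 5: x = (6*27 + 21) mod 66 = 51 -> in agreement
step 6: x = (6*51 + 21) mod 66 = 63 -> same as recorded
step 7: x = (6*63 + 21) mod 66 = 3 -> confirmed correct
step 8: x = (6*3 + 21) mod 66 = 39 -> in agreement
All steps check out; nothing to correct.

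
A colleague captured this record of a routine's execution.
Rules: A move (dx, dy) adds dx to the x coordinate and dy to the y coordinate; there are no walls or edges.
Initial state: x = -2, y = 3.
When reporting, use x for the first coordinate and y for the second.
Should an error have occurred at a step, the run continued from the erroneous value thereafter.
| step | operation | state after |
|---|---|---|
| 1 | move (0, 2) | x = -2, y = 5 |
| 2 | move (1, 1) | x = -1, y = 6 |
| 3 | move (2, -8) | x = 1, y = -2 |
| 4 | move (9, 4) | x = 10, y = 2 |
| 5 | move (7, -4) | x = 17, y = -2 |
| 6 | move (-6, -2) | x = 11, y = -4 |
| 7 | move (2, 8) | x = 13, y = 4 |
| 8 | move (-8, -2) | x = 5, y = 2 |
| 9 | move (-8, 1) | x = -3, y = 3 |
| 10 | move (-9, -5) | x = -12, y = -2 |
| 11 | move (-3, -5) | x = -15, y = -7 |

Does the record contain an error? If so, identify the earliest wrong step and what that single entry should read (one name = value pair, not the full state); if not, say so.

no error

1. x = -2 + (0) = -2, y = 3 + (2) = 5 (verified)
2. x = -2 + (1) = -1, y = 5 + (1) = 6 (no discrepancy)
3. x = -1 + (2) = 1, y = 6 + (-8) = -2 (verified)
4. x = 1 + (9) = 10, y = -2 + (4) = 2 (consistent with the record)
5. x = 10 + (7) = 17, y = 2 + (-4) = -2 (matches)
6. x = 17 + (-6) = 11, y = -2 + (-2) = -4 (same as recorded)
7. x = 11 + (2) = 13, y = -4 + (8) = 4 (checks out)
8. x = 13 + (-8) = 5, y = 4 + (-2) = 2 (matches)
9. x = 5 + (-8) = -3, y = 2 + (1) = 3 (same as recorded)
10. x = -3 + (-9) = -12, y = 3 + (-5) = -2 (checks out)
11. x = -12 + (-3) = -15, y = -2 + (-5) = -7 (confirmed correct)
No step deviates from the rules.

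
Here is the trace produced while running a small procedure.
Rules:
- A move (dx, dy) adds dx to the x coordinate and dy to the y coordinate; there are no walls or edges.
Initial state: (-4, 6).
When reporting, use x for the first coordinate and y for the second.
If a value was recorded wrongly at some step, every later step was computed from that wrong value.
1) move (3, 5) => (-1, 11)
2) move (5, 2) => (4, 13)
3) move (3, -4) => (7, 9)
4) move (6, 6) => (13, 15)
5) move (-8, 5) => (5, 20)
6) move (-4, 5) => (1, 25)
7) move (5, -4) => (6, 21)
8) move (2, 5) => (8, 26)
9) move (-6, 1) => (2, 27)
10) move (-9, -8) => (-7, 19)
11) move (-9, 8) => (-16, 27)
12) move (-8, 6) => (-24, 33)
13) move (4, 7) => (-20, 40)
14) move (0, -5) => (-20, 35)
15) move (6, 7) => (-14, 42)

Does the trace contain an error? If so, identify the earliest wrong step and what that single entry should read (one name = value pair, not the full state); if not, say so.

step 1: x = -4 + (3) = -1, y = 6 + (5) = 11 -> no discrepancy
step 2: x = -1 + (5) = 4, y = 11 + (2) = 13 -> confirmed correct
step 3: x = 4 + (3) = 7, y = 13 + (-4) = 9 -> verified
step 4: x = 7 + (6) = 13, y = 9 + (6) = 15 -> no discrepancy
step 5: x = 13 + (-8) = 5, y = 15 + (5) = 20 -> agrees with the trace
step 6: x = 5 + (-4) = 1, y = 20 + (5) = 25 -> in agreement
step 7: x = 1 + (5) = 6, y = 25 + (-4) = 21 -> matches
step 8: x = 6 + (2) = 8, y = 21 + (5) = 26 -> checks out
step 9: x = 8 + (-6) = 2, y = 26 + (1) = 27 -> matches
step 10: x = 2 + (-9) = -7, y = 27 + (-8) = 19 -> confirmed correct
step 11: x = -7 + (-9) = -16, y = 19 + (8) = 27 -> same as recorded
step 12: x = -16 + (-8) = -24, y = 27 + (6) = 33 -> exactly as logged
step 13: x = -24 + (4) = -20, y = 33 + (7) = 40 -> agrees with the trace
step 14: x = -20 + (0) = -20, y = 40 + (-5) = 35 -> no discrepancy
step 15: x = -20 + (6) = -14, y = 35 + (7) = 42 -> checks out
The recomputation confirms every line.

no error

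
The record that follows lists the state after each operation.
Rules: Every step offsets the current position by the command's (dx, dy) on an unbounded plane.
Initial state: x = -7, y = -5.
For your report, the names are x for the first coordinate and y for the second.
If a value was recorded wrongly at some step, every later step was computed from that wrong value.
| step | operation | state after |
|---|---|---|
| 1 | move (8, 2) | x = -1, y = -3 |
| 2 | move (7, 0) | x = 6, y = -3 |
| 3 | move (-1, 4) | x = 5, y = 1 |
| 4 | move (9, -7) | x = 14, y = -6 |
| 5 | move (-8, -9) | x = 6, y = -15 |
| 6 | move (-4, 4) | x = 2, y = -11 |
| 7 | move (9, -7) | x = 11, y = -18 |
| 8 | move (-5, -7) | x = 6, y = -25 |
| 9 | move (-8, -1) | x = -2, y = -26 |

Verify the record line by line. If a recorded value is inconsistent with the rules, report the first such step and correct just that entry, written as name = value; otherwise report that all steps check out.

step 1, x = 1

Recomputing the run from the initial state:
step 1: x = 1, y = -3
step 2: x = 8, y = -3
step 3: x = 7, y = 1
step 4: x = 16, y = -6
step 5: x = 8, y = -15
step 6: x = 4, y = -11
step 7: x = 13, y = -18
step 8: x = 8, y = -25
step 9: x = 0, y = -26
The first disagreement with the record is at step 1, where the value should be x = 1.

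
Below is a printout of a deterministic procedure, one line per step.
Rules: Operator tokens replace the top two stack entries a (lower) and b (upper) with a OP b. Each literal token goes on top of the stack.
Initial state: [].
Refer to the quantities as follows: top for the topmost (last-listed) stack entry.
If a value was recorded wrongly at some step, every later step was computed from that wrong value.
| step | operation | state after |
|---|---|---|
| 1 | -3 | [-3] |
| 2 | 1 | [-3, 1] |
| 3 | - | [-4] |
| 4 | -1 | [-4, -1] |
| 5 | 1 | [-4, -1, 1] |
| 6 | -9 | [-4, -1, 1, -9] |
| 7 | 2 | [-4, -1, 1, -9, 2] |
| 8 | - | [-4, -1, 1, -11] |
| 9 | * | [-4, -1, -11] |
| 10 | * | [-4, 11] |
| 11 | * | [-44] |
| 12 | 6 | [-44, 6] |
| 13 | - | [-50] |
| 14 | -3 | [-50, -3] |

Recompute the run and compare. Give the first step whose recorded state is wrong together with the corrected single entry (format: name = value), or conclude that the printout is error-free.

1. push -3: top = -3 (agrees with the printout)
2. push 1: top = 1 (matches)
3. -3 - 1 = -4 (exactly as logged)
4. push -1: top = -1 (same as recorded)
5. push 1: top = 1 (agrees with the printout)
6. push -9: top = -9 (same as recorded)
7. push 2: top = 2 (no discrepancy)
8. -9 - 2 = -11 (no discrepancy)
9. 1 * -11 = -11 (agrees with the printout)
10. -1 * -11 = 11 (verified)
11. -4 * 11 = -44 (verified)
12. push 6: top = 6 (agrees with the printout)
13. -44 - 6 = -50 (no discrepancy)
14. push -3: top = -3 (consistent with the printout)
Nothing is out of place; the run is error-free.

no error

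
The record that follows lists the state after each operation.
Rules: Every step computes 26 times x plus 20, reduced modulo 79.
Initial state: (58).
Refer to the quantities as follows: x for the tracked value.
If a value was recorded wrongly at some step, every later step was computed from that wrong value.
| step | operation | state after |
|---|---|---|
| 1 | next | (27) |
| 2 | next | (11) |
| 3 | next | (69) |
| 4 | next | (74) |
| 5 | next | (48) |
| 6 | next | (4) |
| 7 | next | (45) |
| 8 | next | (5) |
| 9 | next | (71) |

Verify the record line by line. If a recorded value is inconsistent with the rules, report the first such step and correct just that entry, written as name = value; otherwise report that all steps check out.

step 4, x = 76

Step 1: x = (26*58 + 20) mod 79 = 27 — exactly as logged.
Step 2: x = (26*27 + 20) mod 79 = 11 — exactly as logged.
Step 3: x = (26*11 + 20) mod 79 = 69 — confirmed correct.
Step 4: x = (26*69 + 20) mod 79 = 76 — first mismatch against the record.
That makes step 4 the first incorrect line — x = 76 is what it should show.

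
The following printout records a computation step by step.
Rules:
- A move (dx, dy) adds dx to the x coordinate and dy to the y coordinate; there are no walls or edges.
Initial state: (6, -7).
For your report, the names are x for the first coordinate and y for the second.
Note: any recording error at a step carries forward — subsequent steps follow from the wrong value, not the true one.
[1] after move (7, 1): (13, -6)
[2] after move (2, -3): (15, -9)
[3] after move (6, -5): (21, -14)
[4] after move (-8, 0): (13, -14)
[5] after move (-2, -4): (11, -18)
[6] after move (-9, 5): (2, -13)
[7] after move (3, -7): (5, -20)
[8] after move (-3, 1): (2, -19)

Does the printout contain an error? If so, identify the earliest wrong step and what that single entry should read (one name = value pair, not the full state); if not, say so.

Recomputing the run from the initial state:
step 1: x = 13, y = -6
step 2: x = 15, y = -9
step 3: x = 21, y = -14
step 4: x = 13, y = -14
step 5: x = 11, y = -18
step 6: x = 2, y = -13
step 7: x = 5, y = -20
step 8: x = 2, y = -19
This matches the printout at every step.

no error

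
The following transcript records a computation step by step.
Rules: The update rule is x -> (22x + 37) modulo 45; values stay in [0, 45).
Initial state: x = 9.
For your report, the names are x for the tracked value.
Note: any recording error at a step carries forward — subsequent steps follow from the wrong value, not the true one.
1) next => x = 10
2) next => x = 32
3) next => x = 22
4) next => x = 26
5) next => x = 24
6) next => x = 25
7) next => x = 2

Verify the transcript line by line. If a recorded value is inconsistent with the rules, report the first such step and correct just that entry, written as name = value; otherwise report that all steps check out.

1. x = (22*9 + 37) mod 45 = 10 (checks out)
2. x = (22*10 + 37) mod 45 = 32 (no discrepancy)
3. x = (22*32 + 37) mod 45 = 21 (the recorded entry deviates here)
Conclusion: step 3 carries the first error; the entry should be x = 21.

step 3, x = 21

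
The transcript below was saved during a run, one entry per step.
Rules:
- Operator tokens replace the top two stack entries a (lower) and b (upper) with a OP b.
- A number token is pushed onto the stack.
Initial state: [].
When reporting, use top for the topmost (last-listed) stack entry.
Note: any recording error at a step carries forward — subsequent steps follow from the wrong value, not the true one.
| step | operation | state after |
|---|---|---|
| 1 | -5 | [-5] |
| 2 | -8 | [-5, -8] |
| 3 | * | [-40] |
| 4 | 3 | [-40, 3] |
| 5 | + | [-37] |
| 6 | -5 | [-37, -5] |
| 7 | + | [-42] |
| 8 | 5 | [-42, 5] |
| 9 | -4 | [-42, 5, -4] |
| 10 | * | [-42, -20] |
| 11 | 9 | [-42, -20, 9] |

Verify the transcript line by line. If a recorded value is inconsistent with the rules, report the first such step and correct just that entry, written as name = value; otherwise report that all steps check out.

step 3, top = 40

Step 1: push -5: top = -5 — consistent with the transcript.
Step 2: push -8: top = -8 — checks out.
Step 3: -5 * -8 = 40 — first mismatch against the transcript.
First deviation found at step 3; the corrected entry is top = 40.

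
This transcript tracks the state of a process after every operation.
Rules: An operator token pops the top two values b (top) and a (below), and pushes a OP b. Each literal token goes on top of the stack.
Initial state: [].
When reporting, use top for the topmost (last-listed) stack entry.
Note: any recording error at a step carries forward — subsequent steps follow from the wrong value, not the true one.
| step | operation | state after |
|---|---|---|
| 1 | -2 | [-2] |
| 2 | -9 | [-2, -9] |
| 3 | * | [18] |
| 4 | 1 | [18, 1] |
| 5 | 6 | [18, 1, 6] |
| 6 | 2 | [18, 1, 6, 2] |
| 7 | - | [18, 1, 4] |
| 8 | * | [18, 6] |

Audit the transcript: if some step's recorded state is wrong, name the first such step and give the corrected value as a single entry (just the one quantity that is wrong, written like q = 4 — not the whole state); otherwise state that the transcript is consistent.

step 1: push -2: top = -2 -> checks out
step 2: push -9: top = -9 -> confirmed correct
step 3: -2 * -9 = 18 -> same as recorded
step 4: push 1: top = 1 -> checks out
step 5: push 6: top = 6 -> agrees with the transcript
step 6: push 2: top = 2 -> consistent with the transcript
step 7: 6 - 2 = 4 -> agrees with the transcript
step 8: 1 * 4 = 4 -> first mismatch against the transcript
First incorrect step: 8; the correct value is top = 4.

step 8, top = 4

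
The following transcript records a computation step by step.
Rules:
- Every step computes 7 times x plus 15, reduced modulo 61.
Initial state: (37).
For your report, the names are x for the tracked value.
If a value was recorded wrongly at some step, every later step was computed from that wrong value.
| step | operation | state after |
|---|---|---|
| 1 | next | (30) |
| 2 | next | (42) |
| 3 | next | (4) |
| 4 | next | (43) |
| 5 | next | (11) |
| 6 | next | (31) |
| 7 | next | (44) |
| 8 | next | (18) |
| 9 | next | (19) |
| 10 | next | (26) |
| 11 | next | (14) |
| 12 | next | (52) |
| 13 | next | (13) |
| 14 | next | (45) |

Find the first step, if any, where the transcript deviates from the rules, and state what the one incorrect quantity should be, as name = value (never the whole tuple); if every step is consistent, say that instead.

Recomputing the run from the initial state:
step 1: x = 30
step 2: x = 42
step 3: x = 4
step 4: x = 43
step 5: x = 11
step 6: x = 31
step 7: x = 49
step 8: x = 53
step 9: x = 20
step 10: x = 33
step 11: x = 2
step 12: x = 29
step 13: x = 35
step 14: x = 16
The first disagreement with the transcript is at step 7, where the value should be x = 49.

step 7, x = 49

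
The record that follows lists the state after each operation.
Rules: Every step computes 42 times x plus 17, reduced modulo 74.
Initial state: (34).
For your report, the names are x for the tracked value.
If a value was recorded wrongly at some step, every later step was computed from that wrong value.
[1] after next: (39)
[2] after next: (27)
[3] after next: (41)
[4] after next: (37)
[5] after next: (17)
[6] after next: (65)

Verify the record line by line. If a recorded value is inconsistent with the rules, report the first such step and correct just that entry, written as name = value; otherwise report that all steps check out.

Step 1: x = (42*34 + 17) mod 74 = 39 — no discrepancy.
Step 2: x = (42*39 + 17) mod 74 = 27 — exactly as logged.
Step 3: x = (42*27 + 17) mod 74 = 41 — confirmed correct.
Step 4: x = (42*41 + 17) mod 74 = 37 — exactly as logged.
Step 5: x = (42*37 + 17) mod 74 = 17 — agrees with the record.
Step 6: x = (42*17 + 17) mod 74 = 65 — agrees with the record.
All entries verified; no error found.

no error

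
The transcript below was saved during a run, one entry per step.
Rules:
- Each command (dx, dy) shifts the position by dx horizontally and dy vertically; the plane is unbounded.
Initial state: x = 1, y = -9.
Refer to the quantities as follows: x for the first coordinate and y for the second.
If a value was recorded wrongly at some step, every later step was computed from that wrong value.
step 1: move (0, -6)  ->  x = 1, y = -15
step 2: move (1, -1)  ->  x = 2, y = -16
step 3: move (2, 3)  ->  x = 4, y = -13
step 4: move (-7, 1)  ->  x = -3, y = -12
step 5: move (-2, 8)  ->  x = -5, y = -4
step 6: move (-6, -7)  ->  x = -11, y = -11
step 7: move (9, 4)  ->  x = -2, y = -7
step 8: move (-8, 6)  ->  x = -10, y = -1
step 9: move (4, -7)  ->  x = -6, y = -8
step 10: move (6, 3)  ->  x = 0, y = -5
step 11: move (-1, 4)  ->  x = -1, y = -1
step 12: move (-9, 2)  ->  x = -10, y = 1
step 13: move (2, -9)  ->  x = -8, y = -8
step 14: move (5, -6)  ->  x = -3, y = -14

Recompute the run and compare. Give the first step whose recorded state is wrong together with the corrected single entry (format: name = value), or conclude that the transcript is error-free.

step 1: x = 1 + (0) = 1, y = -9 + (-6) = -15 -> in agreement
step 2: x = 1 + (1) = 2, y = -15 + (-1) = -16 -> in agreement
step 3: x = 2 + (2) = 4, y = -16 + (3) = -13 -> verified
step 4: x = 4 + (-7) = -3, y = -13 + (1) = -12 -> in agreement
step 5: x = -3 + (-2) = -5, y = -12 + (8) = -4 -> same as recorded
step 6: x = -5 + (-6) = -11, y = -4 + (-7) = -11 -> verified
step 7: x = -11 + (9) = -2, y = -11 + (4) = -7 -> confirmed correct
step 8: x = -2 + (-8) = -10, y = -7 + (6) = -1 -> same as recorded
step 9: x = -10 + (4) = -6, y = -1 + (-7) = -8 -> in agreement
step 10: x = -6 + (6) = 0, y = -8 + (3) = -5 -> matches
step 11: x = 0 + (-1) = -1, y = -5 + (4) = -1 -> confirmed correct
step 12: x = -1 + (-9) = -10, y = -1 + (2) = 1 -> verified
step 13: x = -10 + (2) = -8, y = 1 + (-9) = -8 -> confirmed correct
step 14: x = -8 + (5) = -3, y = -8 + (-6) = -14 -> exactly as logged
Nothing is out of place; the run is error-free.

no error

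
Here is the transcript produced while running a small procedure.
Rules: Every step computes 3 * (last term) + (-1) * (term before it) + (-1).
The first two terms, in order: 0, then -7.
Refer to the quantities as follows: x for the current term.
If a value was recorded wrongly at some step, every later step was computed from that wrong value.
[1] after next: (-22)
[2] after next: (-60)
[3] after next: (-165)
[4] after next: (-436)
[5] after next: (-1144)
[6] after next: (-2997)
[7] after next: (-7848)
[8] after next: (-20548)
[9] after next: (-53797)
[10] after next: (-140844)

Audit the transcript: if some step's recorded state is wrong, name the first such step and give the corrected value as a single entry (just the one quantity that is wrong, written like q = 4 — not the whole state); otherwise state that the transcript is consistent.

step 3, x = -159

step 1: x = 3*(-7) + (-1)*(0) + (-1) = -22 -> matches
step 2: x = 3*(-22) + (-1)*(-7) + (-1) = -60 -> in agreement
step 3: x = 3*(-60) + (-1)*(-22) + (-1) = -159 -> this is not what the transcript shows
First incorrect step: 3; the correct value is x = -159.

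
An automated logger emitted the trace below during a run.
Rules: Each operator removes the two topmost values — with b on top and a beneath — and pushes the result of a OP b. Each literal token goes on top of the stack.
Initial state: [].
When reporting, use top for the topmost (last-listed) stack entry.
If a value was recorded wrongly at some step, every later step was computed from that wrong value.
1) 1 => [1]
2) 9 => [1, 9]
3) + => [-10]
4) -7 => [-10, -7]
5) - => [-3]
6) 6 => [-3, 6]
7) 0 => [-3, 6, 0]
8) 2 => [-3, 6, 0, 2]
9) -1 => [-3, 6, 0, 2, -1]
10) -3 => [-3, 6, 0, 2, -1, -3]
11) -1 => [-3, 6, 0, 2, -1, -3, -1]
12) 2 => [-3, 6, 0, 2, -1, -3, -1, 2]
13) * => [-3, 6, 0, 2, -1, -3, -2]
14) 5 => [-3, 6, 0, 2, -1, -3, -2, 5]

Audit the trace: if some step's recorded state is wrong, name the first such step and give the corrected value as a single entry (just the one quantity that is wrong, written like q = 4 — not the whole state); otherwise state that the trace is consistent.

step 3, top = 10

Recomputing the run from the initial state:
step 1: [1]
step 2: [1, 9]
step 3: [10]
step 4: [10, -7]
step 5: [17]
step 6: [17, 6]
step 7: [17, 6, 0]
step 8: [17, 6, 0, 2]
step 9: [17, 6, 0, 2, -1]
step 10: [17, 6, 0, 2, -1, -3]
step 11: [17, 6, 0, 2, -1, -3, -1]
step 12: [17, 6, 0, 2, -1, -3, -1, 2]
step 13: [17, 6, 0, 2, -1, -3, -2]
step 14: [17, 6, 0, 2, -1, -3, -2, 5]
The first disagreement with the trace is at step 3, where the value should be top = 10.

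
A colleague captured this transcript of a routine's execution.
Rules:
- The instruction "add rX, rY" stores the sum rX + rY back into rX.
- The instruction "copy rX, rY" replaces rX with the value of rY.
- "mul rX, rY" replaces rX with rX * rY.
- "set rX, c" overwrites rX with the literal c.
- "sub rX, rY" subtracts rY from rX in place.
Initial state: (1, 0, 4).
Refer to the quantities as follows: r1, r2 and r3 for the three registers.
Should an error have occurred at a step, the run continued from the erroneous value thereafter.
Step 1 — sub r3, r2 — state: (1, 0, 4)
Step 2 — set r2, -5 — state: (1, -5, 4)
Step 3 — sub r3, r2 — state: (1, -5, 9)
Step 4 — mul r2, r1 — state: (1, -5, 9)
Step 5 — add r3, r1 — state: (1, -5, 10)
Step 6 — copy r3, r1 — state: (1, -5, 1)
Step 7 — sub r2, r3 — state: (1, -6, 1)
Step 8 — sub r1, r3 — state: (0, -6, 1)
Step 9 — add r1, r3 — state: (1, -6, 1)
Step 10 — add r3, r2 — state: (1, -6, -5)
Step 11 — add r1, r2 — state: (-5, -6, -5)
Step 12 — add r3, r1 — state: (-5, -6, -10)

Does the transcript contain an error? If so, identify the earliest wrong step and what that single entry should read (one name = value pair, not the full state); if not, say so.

1. r3 = 4 - 0 = 4 (no discrepancy)
2. r2 = -5 (verified)
3. r3 = 4 - -5 = 9 (exactly as logged)
4. r2 = -5 * 1 = -5 (confirmed correct)
5. r3 = 9 + 1 = 10 (no discrepancy)
6. r3 = 1 (consistent with the transcript)
7. r2 = -5 - 1 = -6 (no discrepancy)
8. r1 = 1 - 1 = 0 (confirmed correct)
9. r1 = 0 + 1 = 1 (confirmed correct)
10. r3 = 1 + -6 = -5 (verified)
11. r1 = 1 + -6 = -5 (no discrepancy)
12. r3 = -5 + -5 = -10 (checks out)
All entries verified; no error found.

no error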